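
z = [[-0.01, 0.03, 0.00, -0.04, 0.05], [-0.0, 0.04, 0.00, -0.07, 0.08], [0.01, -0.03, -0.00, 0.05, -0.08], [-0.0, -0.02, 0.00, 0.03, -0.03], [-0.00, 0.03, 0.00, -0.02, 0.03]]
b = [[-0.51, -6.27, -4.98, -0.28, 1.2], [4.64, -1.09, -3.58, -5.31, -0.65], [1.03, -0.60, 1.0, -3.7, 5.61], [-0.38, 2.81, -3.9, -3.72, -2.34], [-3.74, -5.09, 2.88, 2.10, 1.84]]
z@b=[[-0.03, -0.34, 0.24, 0.10, 0.15], [-0.09, -0.65, 0.36, 0.22, 0.29], [0.14, 0.52, -0.37, -0.2, -0.23], [0.01, 0.26, -0.13, -0.07, -0.11], [0.03, -0.24, 0.06, -0.02, 0.08]]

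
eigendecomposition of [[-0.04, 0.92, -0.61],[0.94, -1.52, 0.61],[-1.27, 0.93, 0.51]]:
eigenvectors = [[0.43, -0.56, -0.42], [-0.79, -0.54, 0.06], [0.44, -0.62, 0.91]]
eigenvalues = [-2.37, 0.17, 1.16]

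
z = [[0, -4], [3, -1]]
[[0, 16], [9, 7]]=z @ [[3, 1], [0, -4]]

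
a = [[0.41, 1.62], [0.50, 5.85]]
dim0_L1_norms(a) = [0.91, 7.47]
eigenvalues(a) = [0.26, 6.0]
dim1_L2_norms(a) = [1.67, 5.87]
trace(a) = 6.26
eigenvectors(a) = [[-1.00, -0.28], [0.09, -0.96]]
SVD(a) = [[0.27,0.96], [0.96,-0.27]] @ diag([6.098947721945046, 0.2604547657105352]) @ [[0.10,1.00], [1.0,-0.10]]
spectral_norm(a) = 6.10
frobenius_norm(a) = 6.10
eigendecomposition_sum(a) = [[0.26, -0.07], [-0.02, 0.01]] + [[0.15, 1.69],[0.52, 5.84]]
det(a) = 1.59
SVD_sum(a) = [[0.16, 1.64], [0.57, 5.84]] + [[0.25, -0.02], [-0.07, 0.01]]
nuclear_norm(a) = 6.36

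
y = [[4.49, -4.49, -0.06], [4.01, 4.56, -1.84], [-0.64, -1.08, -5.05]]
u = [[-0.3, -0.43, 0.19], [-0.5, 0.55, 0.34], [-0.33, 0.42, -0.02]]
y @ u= [[0.92, -4.43, -0.67], [-2.88, 0.01, 2.35], [2.4, -2.44, -0.39]]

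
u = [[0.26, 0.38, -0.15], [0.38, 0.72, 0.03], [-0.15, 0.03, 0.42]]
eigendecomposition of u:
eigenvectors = [[0.83,-0.50,-0.24],[-0.45,-0.86,0.24],[0.33,0.1,0.94]]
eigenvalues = [-0.0, 0.94, 0.47]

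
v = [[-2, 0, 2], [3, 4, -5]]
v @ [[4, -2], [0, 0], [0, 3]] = [[-8, 10], [12, -21]]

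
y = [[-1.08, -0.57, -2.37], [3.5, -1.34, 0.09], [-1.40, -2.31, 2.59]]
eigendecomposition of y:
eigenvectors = [[(-0.12+0.49j), -0.12-0.49j, (-0.39+0j)],  [(0.78+0j), 0.78-0.00j, (-0.25+0j)],  [(0.23+0.27j), (0.23-0.27j), (0.88+0j)]]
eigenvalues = [(-1.85+2.22j), (-1.85-2.22j), (3.87+0j)]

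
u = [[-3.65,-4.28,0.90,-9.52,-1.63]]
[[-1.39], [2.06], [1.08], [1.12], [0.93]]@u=[[5.07, 5.95, -1.25, 13.23, 2.27],[-7.52, -8.82, 1.85, -19.61, -3.36],[-3.94, -4.62, 0.97, -10.28, -1.76],[-4.09, -4.79, 1.01, -10.66, -1.83],[-3.39, -3.98, 0.84, -8.85, -1.52]]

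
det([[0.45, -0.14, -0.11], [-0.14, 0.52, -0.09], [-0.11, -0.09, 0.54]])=0.103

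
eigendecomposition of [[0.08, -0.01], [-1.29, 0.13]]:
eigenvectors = [[-0.11, 0.07], [-0.99, -1.0]]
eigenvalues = [-0.01, 0.22]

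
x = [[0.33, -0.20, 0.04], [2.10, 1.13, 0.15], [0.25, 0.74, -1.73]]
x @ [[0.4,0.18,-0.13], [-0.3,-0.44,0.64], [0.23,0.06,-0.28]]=[[0.20, 0.15, -0.18], [0.54, -0.11, 0.41], [-0.52, -0.38, 0.93]]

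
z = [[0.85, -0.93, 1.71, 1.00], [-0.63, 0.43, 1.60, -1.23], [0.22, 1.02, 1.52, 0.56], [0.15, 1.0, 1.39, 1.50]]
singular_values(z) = [3.42, 2.15, 1.63, 0.29]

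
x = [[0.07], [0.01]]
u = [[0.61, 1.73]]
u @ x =[[0.06]]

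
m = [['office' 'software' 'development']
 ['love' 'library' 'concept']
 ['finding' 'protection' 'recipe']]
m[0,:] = ['office', 'software', 'development']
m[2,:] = ['finding', 'protection', 'recipe']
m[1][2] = 'concept'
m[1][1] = 'library'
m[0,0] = 'office'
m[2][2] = 'recipe'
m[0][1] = 'software'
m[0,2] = 'development'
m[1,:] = ['love', 'library', 'concept']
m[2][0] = 'finding'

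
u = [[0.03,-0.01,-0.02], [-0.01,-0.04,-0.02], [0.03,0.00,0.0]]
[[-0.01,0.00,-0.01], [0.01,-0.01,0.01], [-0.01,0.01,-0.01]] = u@ [[-0.30, 0.23, -0.39], [-0.16, 0.13, -0.23], [-0.04, 0.03, 0.03]]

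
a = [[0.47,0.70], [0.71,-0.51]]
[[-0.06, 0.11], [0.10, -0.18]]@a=[[0.05, -0.1], [-0.08, 0.16]]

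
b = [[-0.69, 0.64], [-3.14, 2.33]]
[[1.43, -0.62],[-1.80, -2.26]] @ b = [[0.96, -0.53], [8.34, -6.42]]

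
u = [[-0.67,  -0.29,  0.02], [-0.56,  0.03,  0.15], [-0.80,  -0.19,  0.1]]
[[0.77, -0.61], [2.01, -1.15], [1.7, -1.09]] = u @ [[-2.21, 0.91],[2.75, -0.30],[4.57, -4.19]]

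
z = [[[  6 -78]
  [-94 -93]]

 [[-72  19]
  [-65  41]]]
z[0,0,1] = -78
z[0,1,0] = -94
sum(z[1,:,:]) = -77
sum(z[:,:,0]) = -225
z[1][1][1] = 41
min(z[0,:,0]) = -94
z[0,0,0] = 6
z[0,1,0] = -94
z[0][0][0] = 6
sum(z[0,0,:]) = -72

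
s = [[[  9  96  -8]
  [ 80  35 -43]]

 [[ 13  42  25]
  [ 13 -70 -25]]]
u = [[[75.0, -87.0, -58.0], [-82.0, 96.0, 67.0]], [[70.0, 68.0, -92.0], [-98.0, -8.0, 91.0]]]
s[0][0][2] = -8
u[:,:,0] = [[75.0, -82.0], [70.0, -98.0]]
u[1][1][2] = 91.0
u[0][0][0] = 75.0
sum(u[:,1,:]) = 66.0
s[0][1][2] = -43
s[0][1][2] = -43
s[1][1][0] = 13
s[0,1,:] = [80, 35, -43]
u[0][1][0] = -82.0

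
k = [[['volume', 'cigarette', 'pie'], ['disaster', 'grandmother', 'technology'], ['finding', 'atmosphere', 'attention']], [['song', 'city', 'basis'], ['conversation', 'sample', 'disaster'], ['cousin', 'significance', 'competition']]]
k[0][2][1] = 'atmosphere'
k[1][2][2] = 'competition'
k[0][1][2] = 'technology'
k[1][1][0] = 'conversation'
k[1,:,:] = [['song', 'city', 'basis'], ['conversation', 'sample', 'disaster'], ['cousin', 'significance', 'competition']]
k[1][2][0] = 'cousin'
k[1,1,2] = 'disaster'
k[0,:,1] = ['cigarette', 'grandmother', 'atmosphere']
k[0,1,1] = 'grandmother'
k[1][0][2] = 'basis'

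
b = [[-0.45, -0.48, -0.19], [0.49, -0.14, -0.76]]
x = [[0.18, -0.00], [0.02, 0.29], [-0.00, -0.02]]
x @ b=[[-0.08, -0.09, -0.03], [0.13, -0.05, -0.22], [-0.01, 0.00, 0.02]]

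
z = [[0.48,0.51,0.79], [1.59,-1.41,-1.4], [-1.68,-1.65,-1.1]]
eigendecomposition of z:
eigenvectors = [[0.05+0.32j, 0.05-0.32j, -0.25+0.00j], [0.61+0.02j, 0.61-0.02j, (0.81+0j)], [(-0.72+0j), -0.72-0.00j, 0.53+0.00j]]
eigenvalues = [(0.4+0.79j), (0.4-0.79j), (-2.82+0j)]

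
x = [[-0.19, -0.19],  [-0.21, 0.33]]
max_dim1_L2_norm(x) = 0.39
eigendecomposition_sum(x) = [[-0.23, -0.07],[-0.08, -0.03]] + [[0.04, -0.12],[-0.13, 0.36]]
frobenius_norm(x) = 0.47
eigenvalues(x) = [-0.26, 0.4]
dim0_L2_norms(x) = [0.28, 0.38]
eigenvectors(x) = [[-0.94, 0.31],[-0.34, -0.95]]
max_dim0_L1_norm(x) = 0.52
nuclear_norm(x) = 0.66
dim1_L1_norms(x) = [0.38, 0.54]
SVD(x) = [[-0.25, 0.97], [0.97, 0.25]] @ diag([0.3987350674557893, 0.2573137112184797]) @ [[-0.39, 0.92], [-0.92, -0.39]]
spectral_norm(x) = 0.40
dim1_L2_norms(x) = [0.27, 0.39]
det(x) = -0.10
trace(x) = 0.14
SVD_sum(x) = [[0.04, -0.09], [-0.15, 0.36]] + [[-0.23, -0.1], [-0.06, -0.03]]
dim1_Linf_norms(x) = [0.19, 0.33]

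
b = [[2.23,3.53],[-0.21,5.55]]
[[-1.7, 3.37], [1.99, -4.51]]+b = [[0.53, 6.90], [1.78, 1.04]]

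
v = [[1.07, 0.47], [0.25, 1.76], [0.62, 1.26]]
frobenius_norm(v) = 2.55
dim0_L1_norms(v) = [1.94, 3.49]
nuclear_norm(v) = 3.30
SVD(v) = [[-0.36, 0.86], [-0.72, -0.5], [-0.59, 0.08]] @ diag([2.3749365129660682, 0.9260542961298609]) @ [[-0.39, -0.92], [0.92, -0.39]]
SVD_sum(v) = [[0.33, 0.78],[0.67, 1.58],[0.55, 1.29]] + [[0.74, -0.31], [-0.42, 0.18], [0.07, -0.03]]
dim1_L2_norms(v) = [1.17, 1.78, 1.4]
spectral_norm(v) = 2.37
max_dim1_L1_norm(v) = 2.01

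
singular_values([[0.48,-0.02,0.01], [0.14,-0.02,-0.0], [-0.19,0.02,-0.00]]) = [0.54, 0.02, 0.0]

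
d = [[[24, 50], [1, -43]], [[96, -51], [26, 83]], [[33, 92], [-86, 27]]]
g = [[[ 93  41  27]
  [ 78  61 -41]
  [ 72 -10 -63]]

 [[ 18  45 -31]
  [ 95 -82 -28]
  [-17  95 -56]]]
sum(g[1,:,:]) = 39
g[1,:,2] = [-31, -28, -56]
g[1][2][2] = -56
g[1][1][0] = 95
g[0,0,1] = 41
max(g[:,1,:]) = 95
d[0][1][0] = 1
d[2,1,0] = -86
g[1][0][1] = 45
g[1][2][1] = 95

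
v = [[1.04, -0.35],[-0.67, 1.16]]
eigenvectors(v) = [[-0.63,  0.54], [-0.77,  -0.84]]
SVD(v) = [[-0.61, 0.79], [0.79, 0.61]] @ diag([1.6250927415859309, 0.5980581754685095]) @ [[-0.72, 0.7], [0.7, 0.72]]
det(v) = 0.97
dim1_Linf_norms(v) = [1.04, 1.16]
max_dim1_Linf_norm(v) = 1.16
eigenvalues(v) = [0.61, 1.59]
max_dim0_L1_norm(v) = 1.71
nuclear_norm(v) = 2.22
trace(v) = 2.20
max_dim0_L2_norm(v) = 1.24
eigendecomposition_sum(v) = [[0.34, 0.22], [0.42, 0.27]] + [[0.70,-0.57], [-1.09,0.89]]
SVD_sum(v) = [[0.71,  -0.69],  [-0.92,  0.9]] + [[0.33, 0.34], [0.25, 0.26]]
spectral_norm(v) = 1.63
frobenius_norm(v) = 1.73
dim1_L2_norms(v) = [1.1, 1.34]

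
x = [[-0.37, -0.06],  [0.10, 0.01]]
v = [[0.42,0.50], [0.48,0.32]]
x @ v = [[-0.18, -0.2], [0.05, 0.05]]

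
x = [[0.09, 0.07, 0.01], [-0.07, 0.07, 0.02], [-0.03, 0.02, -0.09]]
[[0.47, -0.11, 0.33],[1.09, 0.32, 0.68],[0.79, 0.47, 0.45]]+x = [[0.56, -0.04, 0.34], [1.02, 0.39, 0.7], [0.76, 0.49, 0.36]]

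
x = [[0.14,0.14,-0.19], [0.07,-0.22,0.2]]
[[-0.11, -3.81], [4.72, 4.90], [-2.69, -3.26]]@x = [[-0.28,0.82,-0.74], [1.0,-0.42,0.08], [-0.60,0.34,-0.14]]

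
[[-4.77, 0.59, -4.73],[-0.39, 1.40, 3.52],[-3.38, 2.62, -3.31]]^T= [[-4.77, -0.39, -3.38], [0.59, 1.40, 2.62], [-4.73, 3.52, -3.31]]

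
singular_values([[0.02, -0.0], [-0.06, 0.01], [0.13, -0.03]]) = [0.15, 0.01]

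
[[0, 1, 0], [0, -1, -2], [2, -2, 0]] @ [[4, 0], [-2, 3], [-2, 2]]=[[-2, 3], [6, -7], [12, -6]]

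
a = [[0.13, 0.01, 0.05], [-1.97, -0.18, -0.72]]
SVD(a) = [[-0.07, 1.00], [1.00, 0.07]] @ diag([2.109784539345481, 0.0030327444295347675]) @ [[-0.94, -0.09, -0.34], [-0.21, -0.64, 0.74]]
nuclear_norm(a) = 2.11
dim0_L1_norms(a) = [2.1, 0.19, 0.77]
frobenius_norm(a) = 2.11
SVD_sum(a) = [[0.13, 0.01, 0.05], [-1.97, -0.18, -0.72]] + [[-0.0, -0.00, 0.00],[-0.00, -0.00, 0.00]]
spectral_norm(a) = 2.11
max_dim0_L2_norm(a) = 1.97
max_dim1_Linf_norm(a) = 1.97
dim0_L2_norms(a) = [1.97, 0.18, 0.72]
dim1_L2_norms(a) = [0.14, 2.11]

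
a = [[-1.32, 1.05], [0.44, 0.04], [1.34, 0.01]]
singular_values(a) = [2.07, 0.73]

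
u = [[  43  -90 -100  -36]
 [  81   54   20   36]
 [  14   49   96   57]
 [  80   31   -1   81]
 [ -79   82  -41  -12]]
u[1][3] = 36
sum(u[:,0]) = 139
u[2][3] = 57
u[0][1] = -90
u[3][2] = -1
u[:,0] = [43, 81, 14, 80, -79]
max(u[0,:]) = 43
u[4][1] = 82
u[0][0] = 43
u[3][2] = -1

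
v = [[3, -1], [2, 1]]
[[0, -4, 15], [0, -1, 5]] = v@[[0, -1, 4], [0, 1, -3]]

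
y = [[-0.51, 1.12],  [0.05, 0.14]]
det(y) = -0.127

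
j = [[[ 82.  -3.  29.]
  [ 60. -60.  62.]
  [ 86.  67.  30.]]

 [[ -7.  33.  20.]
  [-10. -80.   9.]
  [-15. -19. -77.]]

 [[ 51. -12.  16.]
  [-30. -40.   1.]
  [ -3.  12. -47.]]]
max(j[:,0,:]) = 82.0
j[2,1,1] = -40.0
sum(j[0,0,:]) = 108.0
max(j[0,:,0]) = 86.0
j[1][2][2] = -77.0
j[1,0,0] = -7.0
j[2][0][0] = 51.0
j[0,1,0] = 60.0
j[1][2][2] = -77.0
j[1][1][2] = 9.0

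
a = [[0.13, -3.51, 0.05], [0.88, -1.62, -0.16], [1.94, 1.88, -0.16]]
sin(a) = [[-0.96, -3.64, 0.27], [0.82, -2.92, -0.14], [3.54, -0.52, -0.46]]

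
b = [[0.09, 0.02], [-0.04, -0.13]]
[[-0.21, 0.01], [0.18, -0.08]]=b@[[-2.17,-0.0], [-0.71,0.6]]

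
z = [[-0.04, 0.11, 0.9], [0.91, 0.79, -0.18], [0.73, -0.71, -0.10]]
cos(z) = [[0.64, 0.24, 0.05], [-0.26, 0.58, -0.3], [0.32, 0.19, 0.62]]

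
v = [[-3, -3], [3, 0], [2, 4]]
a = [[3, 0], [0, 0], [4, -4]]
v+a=[[0, -3], [3, 0], [6, 0]]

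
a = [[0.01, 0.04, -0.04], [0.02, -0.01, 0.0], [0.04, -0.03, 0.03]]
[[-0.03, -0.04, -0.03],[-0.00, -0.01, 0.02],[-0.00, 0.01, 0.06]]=a @ [[-0.52, -0.42, 0.74], [-0.83, 0.03, -0.56], [-0.22, 0.91, 0.36]]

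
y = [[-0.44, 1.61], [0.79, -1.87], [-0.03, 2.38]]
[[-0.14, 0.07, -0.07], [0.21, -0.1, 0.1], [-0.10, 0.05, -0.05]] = y@ [[0.17,-0.08,0.08], [-0.04,0.02,-0.02]]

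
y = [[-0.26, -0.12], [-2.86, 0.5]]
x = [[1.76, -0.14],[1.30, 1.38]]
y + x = [[1.5, -0.26], [-1.56, 1.88]]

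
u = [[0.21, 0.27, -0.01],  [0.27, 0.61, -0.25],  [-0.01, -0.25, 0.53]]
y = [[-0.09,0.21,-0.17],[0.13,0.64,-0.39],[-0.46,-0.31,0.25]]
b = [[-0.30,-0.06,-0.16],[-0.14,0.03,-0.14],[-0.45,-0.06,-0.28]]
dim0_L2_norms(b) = [0.56, 0.09, 0.35]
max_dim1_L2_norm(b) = 0.53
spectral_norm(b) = 0.66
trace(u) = 1.35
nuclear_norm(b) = 0.74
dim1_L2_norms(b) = [0.35, 0.2, 0.53]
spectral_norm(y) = 0.94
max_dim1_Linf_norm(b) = 0.45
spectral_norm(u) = 0.89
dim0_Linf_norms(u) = [0.27, 0.61, 0.53]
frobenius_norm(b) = 0.67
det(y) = -0.02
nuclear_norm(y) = 1.36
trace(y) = 0.80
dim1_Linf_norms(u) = [0.27, 0.61, 0.53]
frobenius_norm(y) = 1.01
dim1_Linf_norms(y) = [0.21, 0.64, 0.46]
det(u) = 0.02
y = b + u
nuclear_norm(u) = 1.35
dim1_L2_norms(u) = [0.34, 0.71, 0.59]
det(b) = 0.00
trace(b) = -0.55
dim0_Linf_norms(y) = [0.46, 0.64, 0.39]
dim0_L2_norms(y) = [0.49, 0.74, 0.49]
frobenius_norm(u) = 0.98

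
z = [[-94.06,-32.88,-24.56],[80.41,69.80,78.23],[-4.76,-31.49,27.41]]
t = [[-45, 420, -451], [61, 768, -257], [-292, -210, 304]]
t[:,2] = [-451, -257, 304]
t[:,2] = [-451, -257, 304]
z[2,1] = -31.49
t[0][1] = 420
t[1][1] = 768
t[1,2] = -257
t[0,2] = -451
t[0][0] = -45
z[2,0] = -4.76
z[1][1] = 69.8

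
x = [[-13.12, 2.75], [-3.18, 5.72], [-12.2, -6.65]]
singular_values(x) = [18.28, 9.03]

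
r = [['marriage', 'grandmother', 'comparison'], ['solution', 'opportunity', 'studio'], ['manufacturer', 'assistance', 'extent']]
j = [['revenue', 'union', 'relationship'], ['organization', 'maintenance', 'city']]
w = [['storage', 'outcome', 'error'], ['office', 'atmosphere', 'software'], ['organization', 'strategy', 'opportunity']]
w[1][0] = 'office'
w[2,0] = 'organization'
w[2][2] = 'opportunity'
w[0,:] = ['storage', 'outcome', 'error']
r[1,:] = ['solution', 'opportunity', 'studio']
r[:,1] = ['grandmother', 'opportunity', 'assistance']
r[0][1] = 'grandmother'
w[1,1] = 'atmosphere'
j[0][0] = 'revenue'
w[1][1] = 'atmosphere'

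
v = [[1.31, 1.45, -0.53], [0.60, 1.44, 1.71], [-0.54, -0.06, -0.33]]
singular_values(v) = [2.64, 1.63, 0.45]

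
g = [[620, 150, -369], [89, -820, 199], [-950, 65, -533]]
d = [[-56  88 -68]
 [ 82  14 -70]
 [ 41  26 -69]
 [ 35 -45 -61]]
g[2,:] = [-950, 65, -533]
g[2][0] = -950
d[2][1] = 26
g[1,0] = 89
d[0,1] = 88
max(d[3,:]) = 35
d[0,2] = -68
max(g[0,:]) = 620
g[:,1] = [150, -820, 65]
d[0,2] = -68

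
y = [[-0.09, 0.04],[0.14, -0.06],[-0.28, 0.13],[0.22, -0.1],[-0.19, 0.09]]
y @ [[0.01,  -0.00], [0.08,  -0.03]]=[[0.00,  -0.0],[-0.00,  0.00],[0.01,  -0.0],[-0.01,  0.00],[0.01,  -0.00]]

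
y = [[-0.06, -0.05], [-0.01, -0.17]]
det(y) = 0.01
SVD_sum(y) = [[-0.01, -0.06], [-0.03, -0.17]] + [[-0.05, 0.01],  [0.02, -0.00]]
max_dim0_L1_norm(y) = 0.22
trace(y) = -0.23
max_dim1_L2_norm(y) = 0.17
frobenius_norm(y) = 0.19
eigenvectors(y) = [[1.00,  0.4], [-0.09,  0.92]]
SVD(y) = [[0.33, 0.94], [0.94, -0.33]] @ diag([0.1793759957299959, 0.05407635486857917]) @ [[-0.16, -0.99], [-0.99, 0.16]]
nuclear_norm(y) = 0.23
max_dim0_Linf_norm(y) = 0.17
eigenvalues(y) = [-0.06, -0.17]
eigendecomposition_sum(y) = [[-0.05,0.02],[0.00,-0.0]] + [[-0.01,-0.07], [-0.01,-0.17]]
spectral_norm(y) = 0.18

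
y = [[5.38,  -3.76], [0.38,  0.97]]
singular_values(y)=[6.57, 1.01]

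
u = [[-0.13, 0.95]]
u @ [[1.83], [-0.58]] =[[-0.79]]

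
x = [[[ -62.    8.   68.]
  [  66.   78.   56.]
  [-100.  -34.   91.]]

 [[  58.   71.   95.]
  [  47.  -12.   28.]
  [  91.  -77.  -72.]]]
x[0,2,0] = -100.0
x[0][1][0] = 66.0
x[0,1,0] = 66.0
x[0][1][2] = 56.0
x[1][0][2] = 95.0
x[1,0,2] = 95.0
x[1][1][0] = 47.0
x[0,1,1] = 78.0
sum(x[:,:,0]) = 100.0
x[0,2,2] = 91.0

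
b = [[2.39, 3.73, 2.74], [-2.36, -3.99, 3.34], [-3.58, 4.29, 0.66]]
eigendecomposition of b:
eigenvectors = [[-0.70+0.00j, -0.70-0.00j, (0.16+0j)], [(0.01-0.33j), 0.01+0.33j, (-0.79+0j)], [-0.05-0.63j, (-0.05+0.63j), (0.59+0j)]]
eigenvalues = [(2.54+4.22j), (2.54-4.22j), (-6.02+0j)]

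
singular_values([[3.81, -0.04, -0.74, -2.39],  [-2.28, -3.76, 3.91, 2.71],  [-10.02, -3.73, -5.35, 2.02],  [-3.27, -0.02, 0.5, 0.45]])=[13.08, 6.42, 2.73, 1.04]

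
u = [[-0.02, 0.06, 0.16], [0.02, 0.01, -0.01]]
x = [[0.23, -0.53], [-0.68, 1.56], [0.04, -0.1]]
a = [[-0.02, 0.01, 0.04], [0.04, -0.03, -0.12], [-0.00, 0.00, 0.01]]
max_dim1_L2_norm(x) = 1.7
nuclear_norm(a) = 0.15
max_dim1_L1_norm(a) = 0.19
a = x @ u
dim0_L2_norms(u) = [0.03, 0.06, 0.16]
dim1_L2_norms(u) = [0.17, 0.02]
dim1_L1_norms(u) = [0.24, 0.04]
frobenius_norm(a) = 0.14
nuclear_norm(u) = 0.20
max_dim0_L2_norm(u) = 0.16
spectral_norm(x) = 1.80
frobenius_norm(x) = 1.80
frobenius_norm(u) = 0.17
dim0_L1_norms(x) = [0.95, 2.19]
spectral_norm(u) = 0.17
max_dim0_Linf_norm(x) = 1.56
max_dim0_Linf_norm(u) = 0.16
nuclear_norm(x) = 1.80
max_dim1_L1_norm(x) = 2.24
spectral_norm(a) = 0.14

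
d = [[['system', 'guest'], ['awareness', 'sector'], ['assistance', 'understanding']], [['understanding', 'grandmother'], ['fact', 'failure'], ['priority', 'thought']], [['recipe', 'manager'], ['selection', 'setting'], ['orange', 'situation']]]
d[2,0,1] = 'manager'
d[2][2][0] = 'orange'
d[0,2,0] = 'assistance'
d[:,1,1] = ['sector', 'failure', 'setting']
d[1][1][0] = 'fact'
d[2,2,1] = 'situation'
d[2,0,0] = 'recipe'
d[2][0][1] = 'manager'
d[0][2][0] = 'assistance'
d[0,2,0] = 'assistance'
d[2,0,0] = 'recipe'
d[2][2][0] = 'orange'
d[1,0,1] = 'grandmother'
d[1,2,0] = 'priority'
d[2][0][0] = 'recipe'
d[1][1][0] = 'fact'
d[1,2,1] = 'thought'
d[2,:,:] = [['recipe', 'manager'], ['selection', 'setting'], ['orange', 'situation']]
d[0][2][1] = 'understanding'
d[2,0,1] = 'manager'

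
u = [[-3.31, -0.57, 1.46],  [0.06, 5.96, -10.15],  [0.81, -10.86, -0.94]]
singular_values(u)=[13.65, 8.64, 3.22]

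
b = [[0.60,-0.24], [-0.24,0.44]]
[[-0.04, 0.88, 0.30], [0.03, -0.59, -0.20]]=b@[[-0.06, 1.19, 0.40],[0.03, -0.69, -0.23]]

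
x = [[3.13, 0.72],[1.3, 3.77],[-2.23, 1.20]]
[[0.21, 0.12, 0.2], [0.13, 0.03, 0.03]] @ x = [[0.37, 0.84], [0.38, 0.24]]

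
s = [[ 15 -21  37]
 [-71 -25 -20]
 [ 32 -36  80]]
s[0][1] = -21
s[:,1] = [-21, -25, -36]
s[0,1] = -21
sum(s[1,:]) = -116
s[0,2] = 37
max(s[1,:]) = -20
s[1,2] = -20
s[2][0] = 32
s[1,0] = -71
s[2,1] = -36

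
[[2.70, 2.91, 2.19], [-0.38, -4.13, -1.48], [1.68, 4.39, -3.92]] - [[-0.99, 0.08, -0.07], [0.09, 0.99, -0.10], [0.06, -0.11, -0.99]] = [[3.69, 2.83, 2.26], [-0.47, -5.12, -1.38], [1.62, 4.5, -2.93]]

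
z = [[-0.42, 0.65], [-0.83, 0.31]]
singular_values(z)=[1.12, 0.37]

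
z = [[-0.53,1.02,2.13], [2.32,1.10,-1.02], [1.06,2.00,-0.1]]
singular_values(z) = [3.39, 2.59, 0.63]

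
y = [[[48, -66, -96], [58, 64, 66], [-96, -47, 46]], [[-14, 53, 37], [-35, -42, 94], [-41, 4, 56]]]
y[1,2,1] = 4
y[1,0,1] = 53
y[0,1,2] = 66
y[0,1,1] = 64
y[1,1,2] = 94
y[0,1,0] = 58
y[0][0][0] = 48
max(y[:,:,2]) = 94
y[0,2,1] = -47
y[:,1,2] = [66, 94]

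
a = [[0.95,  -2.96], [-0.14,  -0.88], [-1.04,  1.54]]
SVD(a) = [[-0.84, -0.23], [-0.21, -0.69], [0.49, -0.69]] @ diag([3.6752821127185697, 0.6352963024691058]) @ [[-0.35, 0.94], [0.94, 0.35]]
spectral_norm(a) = 3.68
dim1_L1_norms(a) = [3.91, 1.02, 2.58]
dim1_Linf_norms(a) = [2.96, 0.88, 1.54]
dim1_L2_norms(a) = [3.11, 0.89, 1.86]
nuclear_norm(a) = 4.31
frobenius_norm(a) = 3.73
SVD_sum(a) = [[1.09,-2.91], [0.27,-0.73], [-0.63,1.69]] + [[-0.14, -0.05], [-0.41, -0.15], [-0.41, -0.15]]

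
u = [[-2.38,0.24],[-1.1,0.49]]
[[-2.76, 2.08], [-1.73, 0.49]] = u @ [[1.04, -1.0], [-1.20, -1.25]]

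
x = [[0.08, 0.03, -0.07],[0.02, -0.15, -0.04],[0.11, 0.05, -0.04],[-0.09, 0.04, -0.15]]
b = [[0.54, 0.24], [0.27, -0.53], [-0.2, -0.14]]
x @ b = [[0.07, 0.01], [-0.02, 0.09], [0.08, 0.01], [-0.01, -0.02]]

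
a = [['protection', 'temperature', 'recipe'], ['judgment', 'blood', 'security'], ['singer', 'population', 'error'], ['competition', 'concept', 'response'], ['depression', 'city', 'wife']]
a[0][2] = 'recipe'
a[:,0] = ['protection', 'judgment', 'singer', 'competition', 'depression']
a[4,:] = ['depression', 'city', 'wife']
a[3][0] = 'competition'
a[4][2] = 'wife'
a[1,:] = ['judgment', 'blood', 'security']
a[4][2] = 'wife'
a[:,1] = ['temperature', 'blood', 'population', 'concept', 'city']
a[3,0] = 'competition'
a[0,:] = ['protection', 'temperature', 'recipe']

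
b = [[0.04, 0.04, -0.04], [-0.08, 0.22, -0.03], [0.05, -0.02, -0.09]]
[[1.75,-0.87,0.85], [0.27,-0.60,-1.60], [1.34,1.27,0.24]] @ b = [[0.18,-0.14,-0.12],[-0.02,-0.09,0.15],[-0.04,0.33,-0.11]]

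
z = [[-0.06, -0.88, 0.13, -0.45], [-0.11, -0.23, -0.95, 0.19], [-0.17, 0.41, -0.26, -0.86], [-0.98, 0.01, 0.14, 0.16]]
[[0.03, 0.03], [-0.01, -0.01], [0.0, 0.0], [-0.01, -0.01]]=z @ [[0.01, 0.01],[-0.02, -0.02],[0.01, 0.01],[-0.02, -0.02]]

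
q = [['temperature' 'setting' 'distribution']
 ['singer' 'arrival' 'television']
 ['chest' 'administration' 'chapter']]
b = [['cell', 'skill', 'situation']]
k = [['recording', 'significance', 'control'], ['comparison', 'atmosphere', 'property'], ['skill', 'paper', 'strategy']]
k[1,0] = 'comparison'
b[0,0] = 'cell'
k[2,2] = 'strategy'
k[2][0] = 'skill'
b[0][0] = 'cell'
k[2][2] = 'strategy'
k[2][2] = 'strategy'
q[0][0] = 'temperature'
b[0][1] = 'skill'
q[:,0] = ['temperature', 'singer', 'chest']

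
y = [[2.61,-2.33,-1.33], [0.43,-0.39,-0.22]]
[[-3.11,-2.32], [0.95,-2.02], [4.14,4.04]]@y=[[-9.11, 8.15, 4.65], [1.61, -1.43, -0.82], [12.54, -11.22, -6.40]]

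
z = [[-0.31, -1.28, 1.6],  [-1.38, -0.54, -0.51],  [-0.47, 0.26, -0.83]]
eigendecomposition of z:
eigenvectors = [[(-0.61+0j), (-0.47-0.01j), (-0.47+0.01j)], [(-0.78+0j), (0.73+0j), 0.73-0.00j], [-0.10+0.00j, 0.49-0.01j, (0.49+0.01j)]]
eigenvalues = [(-1.69+0j), 0.02j, -0.02j]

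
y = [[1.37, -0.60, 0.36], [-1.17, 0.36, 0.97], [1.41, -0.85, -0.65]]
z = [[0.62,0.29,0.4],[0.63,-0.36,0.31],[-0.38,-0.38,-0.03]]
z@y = [[1.07, -0.61, 0.24],[1.72, -0.77, -0.32],[-0.12, 0.12, -0.49]]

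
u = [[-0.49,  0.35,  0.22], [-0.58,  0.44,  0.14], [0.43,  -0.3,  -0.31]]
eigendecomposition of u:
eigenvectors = [[0.57, -0.44, 0.64], [0.47, -0.88, 0.75], [-0.68, 0.17, 0.16]]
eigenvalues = [-0.46, 0.12, -0.02]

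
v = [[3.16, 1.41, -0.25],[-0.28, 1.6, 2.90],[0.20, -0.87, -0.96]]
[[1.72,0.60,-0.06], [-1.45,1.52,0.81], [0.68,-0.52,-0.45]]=v@[[0.69, 0.18, -0.22], [-0.37, 0.11, 0.45], [-0.23, 0.48, 0.01]]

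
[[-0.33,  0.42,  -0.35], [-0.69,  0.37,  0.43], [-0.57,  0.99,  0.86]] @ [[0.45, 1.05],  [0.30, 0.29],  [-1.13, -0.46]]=[[0.37, -0.06], [-0.69, -0.82], [-0.93, -0.71]]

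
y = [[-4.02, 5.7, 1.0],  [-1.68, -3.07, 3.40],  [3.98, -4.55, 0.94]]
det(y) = 55.408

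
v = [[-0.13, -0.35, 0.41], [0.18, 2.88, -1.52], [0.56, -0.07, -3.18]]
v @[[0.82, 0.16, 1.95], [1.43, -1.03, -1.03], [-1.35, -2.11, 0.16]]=[[-1.16, -0.53, 0.17],[6.32, 0.27, -2.86],[4.65, 6.87, 0.66]]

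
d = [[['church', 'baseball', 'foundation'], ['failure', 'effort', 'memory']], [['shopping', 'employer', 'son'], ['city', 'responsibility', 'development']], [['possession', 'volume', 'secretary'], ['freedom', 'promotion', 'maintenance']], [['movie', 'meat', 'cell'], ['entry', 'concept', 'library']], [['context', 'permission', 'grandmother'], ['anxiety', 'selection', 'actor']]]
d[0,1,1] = 'effort'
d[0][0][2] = 'foundation'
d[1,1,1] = 'responsibility'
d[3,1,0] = 'entry'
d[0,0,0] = 'church'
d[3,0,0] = 'movie'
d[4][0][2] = 'grandmother'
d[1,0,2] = 'son'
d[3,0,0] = 'movie'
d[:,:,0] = [['church', 'failure'], ['shopping', 'city'], ['possession', 'freedom'], ['movie', 'entry'], ['context', 'anxiety']]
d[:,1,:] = [['failure', 'effort', 'memory'], ['city', 'responsibility', 'development'], ['freedom', 'promotion', 'maintenance'], ['entry', 'concept', 'library'], ['anxiety', 'selection', 'actor']]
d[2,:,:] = [['possession', 'volume', 'secretary'], ['freedom', 'promotion', 'maintenance']]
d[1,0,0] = 'shopping'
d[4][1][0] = 'anxiety'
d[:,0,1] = ['baseball', 'employer', 'volume', 'meat', 'permission']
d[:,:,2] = [['foundation', 'memory'], ['son', 'development'], ['secretary', 'maintenance'], ['cell', 'library'], ['grandmother', 'actor']]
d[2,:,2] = ['secretary', 'maintenance']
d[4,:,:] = [['context', 'permission', 'grandmother'], ['anxiety', 'selection', 'actor']]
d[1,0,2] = 'son'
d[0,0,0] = 'church'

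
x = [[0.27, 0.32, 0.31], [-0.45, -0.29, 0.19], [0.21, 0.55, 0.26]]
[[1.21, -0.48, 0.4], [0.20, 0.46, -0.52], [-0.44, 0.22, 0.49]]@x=[[0.63, 0.75, 0.39], [-0.26, -0.36, 0.01], [-0.11, 0.06, 0.03]]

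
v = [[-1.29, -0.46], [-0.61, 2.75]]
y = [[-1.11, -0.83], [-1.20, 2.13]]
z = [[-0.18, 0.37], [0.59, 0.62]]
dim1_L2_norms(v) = [1.37, 2.82]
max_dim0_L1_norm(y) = 2.96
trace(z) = 0.44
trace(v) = 1.46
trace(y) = 1.02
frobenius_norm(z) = 0.95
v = y + z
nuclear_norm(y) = 3.82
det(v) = -3.83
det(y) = -3.36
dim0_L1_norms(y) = [2.31, 2.96]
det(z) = -0.33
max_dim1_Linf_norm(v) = 2.75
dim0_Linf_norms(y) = [1.2, 2.13]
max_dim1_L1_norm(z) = 1.21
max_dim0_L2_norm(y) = 2.29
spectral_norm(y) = 2.45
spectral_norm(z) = 0.87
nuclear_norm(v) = 4.18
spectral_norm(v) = 2.82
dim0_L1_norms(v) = [1.9, 3.21]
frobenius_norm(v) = 3.13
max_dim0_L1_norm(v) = 3.21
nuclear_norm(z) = 1.25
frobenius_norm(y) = 2.81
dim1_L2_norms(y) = [1.39, 2.44]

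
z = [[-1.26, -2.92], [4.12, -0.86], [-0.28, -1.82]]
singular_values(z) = [4.33, 3.54]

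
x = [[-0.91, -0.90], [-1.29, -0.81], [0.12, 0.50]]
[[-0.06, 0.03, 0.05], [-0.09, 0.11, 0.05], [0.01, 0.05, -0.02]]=x@ [[0.07, -0.17, -0.01], [0.00, 0.14, -0.04]]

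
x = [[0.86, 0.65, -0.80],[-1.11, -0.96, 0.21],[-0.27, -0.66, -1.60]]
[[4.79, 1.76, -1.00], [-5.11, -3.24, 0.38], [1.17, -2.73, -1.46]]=x @ [[5.64,3.12,1.13], [-1.44,0.02,-1.42], [-1.09,1.17,1.31]]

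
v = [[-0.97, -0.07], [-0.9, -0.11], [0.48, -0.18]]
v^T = [[-0.97, -0.9, 0.48], [-0.07, -0.11, -0.18]]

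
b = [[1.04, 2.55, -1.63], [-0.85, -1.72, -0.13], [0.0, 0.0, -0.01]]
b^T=[[1.04, -0.85, 0.0], [2.55, -1.72, 0.0], [-1.63, -0.13, -0.01]]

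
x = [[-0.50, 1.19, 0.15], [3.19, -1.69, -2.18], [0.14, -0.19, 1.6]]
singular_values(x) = [4.37, 1.57, 0.72]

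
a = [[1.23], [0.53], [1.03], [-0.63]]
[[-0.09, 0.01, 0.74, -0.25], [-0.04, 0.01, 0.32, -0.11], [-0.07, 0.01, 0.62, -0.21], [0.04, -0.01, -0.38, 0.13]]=a@[[-0.07, 0.01, 0.6, -0.2]]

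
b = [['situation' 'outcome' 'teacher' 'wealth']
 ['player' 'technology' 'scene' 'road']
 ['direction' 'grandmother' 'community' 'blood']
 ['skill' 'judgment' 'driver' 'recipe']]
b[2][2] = 'community'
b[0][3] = 'wealth'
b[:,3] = ['wealth', 'road', 'blood', 'recipe']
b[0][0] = 'situation'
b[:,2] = ['teacher', 'scene', 'community', 'driver']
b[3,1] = 'judgment'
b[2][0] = 'direction'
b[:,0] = ['situation', 'player', 'direction', 'skill']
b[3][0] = 'skill'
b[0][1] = 'outcome'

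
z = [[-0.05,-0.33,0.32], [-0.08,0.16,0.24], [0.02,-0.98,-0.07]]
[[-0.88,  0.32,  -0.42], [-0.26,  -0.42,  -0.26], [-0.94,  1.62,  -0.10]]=z @ [[0.81,0.07,0.48],[1.08,-1.61,0.19],[-1.52,-0.65,-1.03]]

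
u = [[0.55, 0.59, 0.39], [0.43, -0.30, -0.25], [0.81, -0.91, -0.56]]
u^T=[[0.55,0.43,0.81], [0.59,-0.3,-0.91], [0.39,-0.25,-0.56]]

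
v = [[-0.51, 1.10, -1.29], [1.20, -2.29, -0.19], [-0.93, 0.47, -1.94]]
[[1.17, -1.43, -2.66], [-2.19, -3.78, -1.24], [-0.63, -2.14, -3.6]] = v@[[1.61, -2.22, -1.05], [1.8, 0.30, -0.2], [-0.01, 2.24, 2.31]]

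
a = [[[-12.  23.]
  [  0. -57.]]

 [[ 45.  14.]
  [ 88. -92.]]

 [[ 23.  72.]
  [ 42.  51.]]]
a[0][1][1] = -57.0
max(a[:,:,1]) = 72.0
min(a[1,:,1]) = -92.0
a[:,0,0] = [-12.0, 45.0, 23.0]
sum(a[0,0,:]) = 11.0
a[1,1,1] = -92.0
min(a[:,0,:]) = -12.0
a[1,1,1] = -92.0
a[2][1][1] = 51.0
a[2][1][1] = 51.0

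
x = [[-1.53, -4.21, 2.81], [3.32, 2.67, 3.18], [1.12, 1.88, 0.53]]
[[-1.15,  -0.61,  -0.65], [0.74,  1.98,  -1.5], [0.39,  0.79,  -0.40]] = x @ [[0.3,  0.13,  0.01], [0.07,  0.27,  -0.11], [-0.14,  0.26,  -0.39]]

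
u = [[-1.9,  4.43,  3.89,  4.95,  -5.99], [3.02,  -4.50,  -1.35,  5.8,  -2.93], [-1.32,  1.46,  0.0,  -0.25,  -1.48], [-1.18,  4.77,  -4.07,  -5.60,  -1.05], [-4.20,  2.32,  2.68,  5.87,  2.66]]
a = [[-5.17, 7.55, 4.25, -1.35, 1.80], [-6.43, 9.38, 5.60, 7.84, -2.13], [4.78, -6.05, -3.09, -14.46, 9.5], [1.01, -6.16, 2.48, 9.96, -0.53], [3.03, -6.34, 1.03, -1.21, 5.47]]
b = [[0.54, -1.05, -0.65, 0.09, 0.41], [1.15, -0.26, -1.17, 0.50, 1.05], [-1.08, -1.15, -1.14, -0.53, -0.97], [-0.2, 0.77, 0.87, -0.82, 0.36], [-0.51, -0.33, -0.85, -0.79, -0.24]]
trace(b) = -1.92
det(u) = -2360.28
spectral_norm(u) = 12.49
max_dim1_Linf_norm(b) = 1.17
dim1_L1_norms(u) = [21.16, 17.6, 4.51, 16.67, 17.73]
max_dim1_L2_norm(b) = 2.24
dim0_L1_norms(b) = [3.48, 3.56, 4.68, 2.73, 3.03]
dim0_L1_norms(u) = [11.62, 17.48, 11.99, 22.47, 14.11]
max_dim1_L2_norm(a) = 19.19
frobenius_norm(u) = 17.98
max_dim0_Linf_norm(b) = 1.17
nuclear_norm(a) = 49.55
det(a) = 878.79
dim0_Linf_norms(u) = [4.2, 4.77, 4.07, 5.87, 5.99]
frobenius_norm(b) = 3.88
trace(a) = 16.55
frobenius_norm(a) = 30.47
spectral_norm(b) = 2.71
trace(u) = -9.34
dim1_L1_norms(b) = [2.74, 4.13, 4.87, 3.02, 2.72]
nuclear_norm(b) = 6.99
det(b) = -0.37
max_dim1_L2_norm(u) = 9.94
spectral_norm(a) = 25.13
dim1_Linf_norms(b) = [1.05, 1.17, 1.15, 0.87, 0.85]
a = b @ u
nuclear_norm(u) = 34.04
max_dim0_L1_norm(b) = 4.68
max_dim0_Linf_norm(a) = 14.46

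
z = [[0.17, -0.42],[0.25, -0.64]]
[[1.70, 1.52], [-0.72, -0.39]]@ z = [[0.67, -1.69], [-0.22, 0.55]]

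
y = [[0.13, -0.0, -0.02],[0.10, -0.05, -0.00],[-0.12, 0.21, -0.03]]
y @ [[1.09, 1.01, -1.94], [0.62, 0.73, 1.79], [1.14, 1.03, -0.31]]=[[0.12, 0.11, -0.25], [0.08, 0.06, -0.28], [-0.03, 0.0, 0.62]]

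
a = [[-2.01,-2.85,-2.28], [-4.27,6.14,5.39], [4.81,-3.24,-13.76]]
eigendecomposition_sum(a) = [[0.87, -0.23, -2.04],[-1.48, 0.38, 3.48],[5.73, -1.49, -13.45]] + [[-3.46, -0.92, 0.29], [-0.75, -0.20, 0.06], [-1.39, -0.37, 0.11]] + [[0.58, -1.7, -0.53], [-2.04, 5.96, 1.85], [0.47, -1.38, -0.43]]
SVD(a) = [[0.13, -0.33, -0.93], [-0.49, 0.80, -0.35], [0.86, 0.50, -0.05]] @ diag([17.11176906100158, 4.620508673745992, 3.3399340111425833]) @ [[0.35, -0.36, -0.86], [-0.07, 0.91, -0.41], [0.93, 0.20, 0.29]]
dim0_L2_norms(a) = [6.74, 7.5, 14.95]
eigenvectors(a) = [[-0.15,0.91,-0.27], [0.25,0.20,0.94], [-0.96,0.37,-0.22]]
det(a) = 264.07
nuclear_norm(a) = 25.07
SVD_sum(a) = [[0.80, -0.83, -1.99], [-2.92, 3.02, 7.24], [5.14, -5.32, -12.76]] + [[0.1,  -1.39,  0.62], [-0.25,  3.36,  -1.50], [-0.16,  2.12,  -0.95]] + [[-2.92, -0.63, -0.91], [-1.10, -0.24, -0.34], [-0.17, -0.04, -0.05]]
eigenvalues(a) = [-12.19, -3.55, 6.11]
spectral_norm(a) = 17.11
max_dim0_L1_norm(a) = 21.43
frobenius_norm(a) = 18.04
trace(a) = -9.63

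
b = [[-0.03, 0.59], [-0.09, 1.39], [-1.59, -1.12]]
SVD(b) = [[0.21, -0.33], [0.49, -0.78], [-0.85, -0.53]] @ diag([2.179013236751684, 1.1504787325548225]) @ [[0.6,0.8], [0.80,-0.6]]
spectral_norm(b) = 2.18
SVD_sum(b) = [[0.27, 0.37], [0.63, 0.85], [-1.10, -1.48]] + [[-0.3, 0.22], [-0.72, 0.54], [-0.49, 0.36]]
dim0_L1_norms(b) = [1.71, 3.1]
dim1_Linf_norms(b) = [0.59, 1.39, 1.59]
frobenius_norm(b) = 2.46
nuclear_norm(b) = 3.33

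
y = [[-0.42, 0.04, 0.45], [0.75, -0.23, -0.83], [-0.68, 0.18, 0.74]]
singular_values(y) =[1.65, 0.08, 0.0]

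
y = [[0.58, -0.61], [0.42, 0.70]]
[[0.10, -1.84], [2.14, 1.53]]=y @ [[2.08, -0.54], [1.81, 2.51]]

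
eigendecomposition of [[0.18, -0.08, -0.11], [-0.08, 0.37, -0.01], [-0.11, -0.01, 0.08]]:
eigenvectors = [[0.57,0.73,0.38], [0.14,0.37,-0.92], [0.81,-0.57,-0.10]]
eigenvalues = [0.0, 0.23, 0.4]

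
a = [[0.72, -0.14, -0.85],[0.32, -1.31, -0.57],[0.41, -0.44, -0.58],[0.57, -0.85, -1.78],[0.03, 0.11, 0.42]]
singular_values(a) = [2.73, 0.93, 0.45]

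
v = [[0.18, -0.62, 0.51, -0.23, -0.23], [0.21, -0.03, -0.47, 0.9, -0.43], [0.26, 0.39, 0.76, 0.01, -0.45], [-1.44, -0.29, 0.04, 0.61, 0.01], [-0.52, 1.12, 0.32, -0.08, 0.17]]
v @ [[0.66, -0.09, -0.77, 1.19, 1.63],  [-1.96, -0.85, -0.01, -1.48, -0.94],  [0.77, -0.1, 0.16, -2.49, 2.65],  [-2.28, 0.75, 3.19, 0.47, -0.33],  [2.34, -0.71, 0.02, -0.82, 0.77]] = [[1.71, 0.45, -0.79, -0.06, 2.13], [-3.22, 1.03, 2.63, 2.24, -1.50], [-1.08, -0.1, -0.06, -1.79, 1.72], [-1.72, 0.82, 3.06, -1.11, -2.16], [-1.71, -1.12, 0.19, -3.25, -0.9]]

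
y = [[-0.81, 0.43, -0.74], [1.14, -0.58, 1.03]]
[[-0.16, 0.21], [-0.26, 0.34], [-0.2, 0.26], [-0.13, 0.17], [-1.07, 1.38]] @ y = [[0.37,-0.19,0.33],  [0.6,-0.31,0.54],  [0.46,-0.24,0.42],  [0.3,-0.15,0.27],  [2.44,-1.26,2.21]]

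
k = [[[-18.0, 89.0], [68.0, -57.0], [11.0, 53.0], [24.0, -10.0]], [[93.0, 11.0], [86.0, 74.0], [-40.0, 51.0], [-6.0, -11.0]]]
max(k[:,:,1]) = 89.0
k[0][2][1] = 53.0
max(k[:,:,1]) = 89.0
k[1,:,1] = [11.0, 74.0, 51.0, -11.0]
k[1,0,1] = 11.0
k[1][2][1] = 51.0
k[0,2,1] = 53.0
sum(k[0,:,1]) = 75.0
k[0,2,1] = 53.0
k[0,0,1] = 89.0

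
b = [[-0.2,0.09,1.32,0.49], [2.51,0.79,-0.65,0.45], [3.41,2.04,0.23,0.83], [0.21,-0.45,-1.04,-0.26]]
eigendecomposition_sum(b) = [[1.36, 0.59, 0.44, 0.55], [0.79, 0.35, 0.26, 0.32], [2.77, 1.22, 0.91, 1.13], [-1.25, -0.55, -0.41, -0.51]] + [[-2.97, -2.62, 2.54, 0.76], [3.46, 3.05, -2.96, -0.88], [0.19, 0.17, -0.16, -0.05], [3.42, 3.02, -2.93, -0.87]] + [[1.41, 2.12, -1.67, -0.83], [-1.74, -2.61, 2.05, 1.02], [0.44, 0.66, -0.52, -0.26], [-1.95, -2.94, 2.31, 1.15]] + [[0.00, -0.01, 0.0, 0.01], [-0.00, 0.01, -0.00, -0.01], [0.0, -0.01, 0.01, 0.01], [-0.01, 0.02, -0.01, -0.03]]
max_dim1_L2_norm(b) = 4.07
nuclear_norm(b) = 7.27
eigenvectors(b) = [[-0.40, -0.52, 0.47, -0.33],  [-0.23, 0.61, -0.58, 0.25],  [-0.81, 0.03, 0.15, -0.37],  [0.37, 0.6, -0.65, 0.83]]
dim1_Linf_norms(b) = [1.32, 2.51, 3.41, 1.04]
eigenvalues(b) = [2.1, -0.95, -0.58, -0.01]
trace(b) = 0.56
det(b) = -0.01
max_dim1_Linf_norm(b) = 3.41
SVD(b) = [[-0.02, 0.70, -0.66, 0.27], [0.55, -0.33, -0.57, -0.52], [0.84, 0.23, 0.36, 0.35], [-0.01, -0.59, -0.33, 0.74]] @ diag([4.834489763583846, 1.9829122113910629, 0.4503987011543155, 0.0029829042413653554]) @ [[0.88, 0.44, -0.04, 0.19], [-0.16, 0.27, 0.91, 0.27], [-0.33, 0.82, -0.17, -0.44], [0.32, -0.24, 0.38, -0.83]]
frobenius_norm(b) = 5.24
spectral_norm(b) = 4.83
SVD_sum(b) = [[-0.08, -0.04, 0.0, -0.02],  [2.33, 1.18, -0.1, 0.51],  [3.53, 1.79, -0.15, 0.78],  [-0.02, -0.01, 0.0, -0.0]] + [[-0.22, 0.37, 1.27, 0.38], [0.10, -0.18, -0.59, -0.18], [-0.07, 0.12, 0.41, 0.12], [0.18, -0.32, -1.07, -0.32]] + [[0.1, -0.24, 0.05, 0.13], [0.08, -0.21, 0.04, 0.11], [-0.05, 0.13, -0.03, -0.07], [0.05, -0.12, 0.03, 0.07]] + [[0.00, -0.0, 0.00, -0.0],[-0.00, 0.0, -0.0, 0.0],[0.0, -0.0, 0.0, -0.00],[0.00, -0.0, 0.00, -0.0]]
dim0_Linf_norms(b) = [3.41, 2.04, 1.32, 0.83]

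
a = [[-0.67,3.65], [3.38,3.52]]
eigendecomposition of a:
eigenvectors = [[-0.88, -0.51], [0.48, -0.86]]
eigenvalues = [-2.66, 5.51]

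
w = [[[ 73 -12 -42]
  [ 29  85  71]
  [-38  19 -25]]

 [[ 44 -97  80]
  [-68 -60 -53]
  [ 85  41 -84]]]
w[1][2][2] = -84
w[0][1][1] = 85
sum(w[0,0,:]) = 19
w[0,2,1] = 19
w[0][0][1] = -12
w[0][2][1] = 19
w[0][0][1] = -12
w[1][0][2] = 80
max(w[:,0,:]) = 80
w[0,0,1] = -12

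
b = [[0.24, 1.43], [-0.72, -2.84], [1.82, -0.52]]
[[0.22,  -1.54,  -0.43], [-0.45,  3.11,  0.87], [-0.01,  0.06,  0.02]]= b @ [[0.04, -0.26, -0.07], [0.15, -1.03, -0.29]]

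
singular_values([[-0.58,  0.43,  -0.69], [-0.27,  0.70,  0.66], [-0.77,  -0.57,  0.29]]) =[1.0, 1.0, 1.0]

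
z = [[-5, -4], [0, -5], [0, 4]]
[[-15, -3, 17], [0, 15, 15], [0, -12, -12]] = z@ [[3, 3, -1], [0, -3, -3]]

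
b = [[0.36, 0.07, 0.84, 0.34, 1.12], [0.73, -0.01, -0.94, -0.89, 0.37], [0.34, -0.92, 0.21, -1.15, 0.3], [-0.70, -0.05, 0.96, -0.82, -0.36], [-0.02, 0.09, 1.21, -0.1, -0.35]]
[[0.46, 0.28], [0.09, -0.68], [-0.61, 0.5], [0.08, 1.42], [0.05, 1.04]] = b@[[-0.13, -0.39], [0.92, -0.0], [0.07, 0.79], [-0.13, -0.43], [0.38, -0.09]]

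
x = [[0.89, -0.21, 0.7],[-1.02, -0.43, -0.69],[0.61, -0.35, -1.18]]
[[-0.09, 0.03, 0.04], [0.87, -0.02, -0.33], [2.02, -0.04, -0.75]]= x @ [[0.44, 0.00, -0.16], [-1.32, -0.01, 0.49], [-1.09, 0.04, 0.41]]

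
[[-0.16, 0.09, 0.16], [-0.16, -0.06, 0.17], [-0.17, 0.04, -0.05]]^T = [[-0.16,-0.16,-0.17], [0.09,-0.06,0.04], [0.16,0.17,-0.05]]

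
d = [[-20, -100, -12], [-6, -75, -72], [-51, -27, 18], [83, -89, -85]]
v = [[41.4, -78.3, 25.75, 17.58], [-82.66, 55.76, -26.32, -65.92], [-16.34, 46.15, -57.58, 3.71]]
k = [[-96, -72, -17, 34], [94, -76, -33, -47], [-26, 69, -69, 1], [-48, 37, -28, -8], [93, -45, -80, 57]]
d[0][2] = -12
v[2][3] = 3.71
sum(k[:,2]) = -227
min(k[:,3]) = -47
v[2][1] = 46.15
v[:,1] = [-78.3, 55.76, 46.15]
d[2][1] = -27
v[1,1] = 55.76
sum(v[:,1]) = 23.61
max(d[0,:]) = -12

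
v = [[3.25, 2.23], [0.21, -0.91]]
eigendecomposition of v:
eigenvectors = [[1.0, -0.46], [0.05, 0.89]]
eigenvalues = [3.36, -1.02]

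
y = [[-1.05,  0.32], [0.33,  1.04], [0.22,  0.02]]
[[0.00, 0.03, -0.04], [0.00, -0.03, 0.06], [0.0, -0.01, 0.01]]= y @ [[0.00, -0.03, 0.05], [0.00, -0.02, 0.04]]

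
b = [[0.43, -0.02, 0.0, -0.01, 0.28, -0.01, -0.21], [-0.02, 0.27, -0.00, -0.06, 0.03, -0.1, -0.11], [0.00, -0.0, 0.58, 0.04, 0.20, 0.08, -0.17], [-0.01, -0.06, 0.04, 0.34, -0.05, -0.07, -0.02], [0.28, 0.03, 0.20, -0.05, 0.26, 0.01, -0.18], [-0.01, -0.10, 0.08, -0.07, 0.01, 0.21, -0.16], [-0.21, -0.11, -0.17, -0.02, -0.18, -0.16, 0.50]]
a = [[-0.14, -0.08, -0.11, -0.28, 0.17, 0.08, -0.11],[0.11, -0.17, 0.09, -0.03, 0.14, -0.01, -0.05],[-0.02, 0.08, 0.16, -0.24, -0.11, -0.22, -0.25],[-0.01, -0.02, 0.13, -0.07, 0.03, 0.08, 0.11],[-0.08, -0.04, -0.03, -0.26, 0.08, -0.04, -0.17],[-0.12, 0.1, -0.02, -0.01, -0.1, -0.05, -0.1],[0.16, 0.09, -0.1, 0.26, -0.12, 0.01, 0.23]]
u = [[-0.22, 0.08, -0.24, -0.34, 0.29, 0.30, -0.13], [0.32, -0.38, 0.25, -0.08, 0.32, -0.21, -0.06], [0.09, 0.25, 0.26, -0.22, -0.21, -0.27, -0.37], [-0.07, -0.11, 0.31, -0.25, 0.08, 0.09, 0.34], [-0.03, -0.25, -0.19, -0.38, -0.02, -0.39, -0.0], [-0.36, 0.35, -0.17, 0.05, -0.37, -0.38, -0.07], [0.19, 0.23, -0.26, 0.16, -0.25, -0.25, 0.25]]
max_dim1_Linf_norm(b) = 0.58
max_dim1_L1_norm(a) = 1.08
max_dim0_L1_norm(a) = 1.15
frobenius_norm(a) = 0.91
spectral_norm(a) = 0.71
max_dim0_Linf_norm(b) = 0.58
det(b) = -0.00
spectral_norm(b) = 0.99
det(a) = -0.00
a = b @ u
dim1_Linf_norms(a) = [0.28, 0.17, 0.25, 0.13, 0.26, 0.12, 0.26]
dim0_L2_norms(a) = [0.28, 0.25, 0.27, 0.53, 0.3, 0.26, 0.43]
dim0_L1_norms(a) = [0.64, 0.58, 0.64, 1.15, 0.75, 0.49, 1.02]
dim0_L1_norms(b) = [0.96, 0.59, 1.07, 0.59, 1.01, 0.64, 1.35]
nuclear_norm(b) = 2.60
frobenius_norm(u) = 1.72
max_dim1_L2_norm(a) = 0.46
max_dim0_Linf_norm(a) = 0.28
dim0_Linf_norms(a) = [0.16, 0.17, 0.16, 0.28, 0.17, 0.22, 0.25]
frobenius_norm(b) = 1.29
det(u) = 0.01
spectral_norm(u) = 1.05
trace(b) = 2.59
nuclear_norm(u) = 4.12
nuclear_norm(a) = 1.77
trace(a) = 0.04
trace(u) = -0.74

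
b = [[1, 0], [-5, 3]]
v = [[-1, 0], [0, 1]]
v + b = [[0, 0], [-5, 4]]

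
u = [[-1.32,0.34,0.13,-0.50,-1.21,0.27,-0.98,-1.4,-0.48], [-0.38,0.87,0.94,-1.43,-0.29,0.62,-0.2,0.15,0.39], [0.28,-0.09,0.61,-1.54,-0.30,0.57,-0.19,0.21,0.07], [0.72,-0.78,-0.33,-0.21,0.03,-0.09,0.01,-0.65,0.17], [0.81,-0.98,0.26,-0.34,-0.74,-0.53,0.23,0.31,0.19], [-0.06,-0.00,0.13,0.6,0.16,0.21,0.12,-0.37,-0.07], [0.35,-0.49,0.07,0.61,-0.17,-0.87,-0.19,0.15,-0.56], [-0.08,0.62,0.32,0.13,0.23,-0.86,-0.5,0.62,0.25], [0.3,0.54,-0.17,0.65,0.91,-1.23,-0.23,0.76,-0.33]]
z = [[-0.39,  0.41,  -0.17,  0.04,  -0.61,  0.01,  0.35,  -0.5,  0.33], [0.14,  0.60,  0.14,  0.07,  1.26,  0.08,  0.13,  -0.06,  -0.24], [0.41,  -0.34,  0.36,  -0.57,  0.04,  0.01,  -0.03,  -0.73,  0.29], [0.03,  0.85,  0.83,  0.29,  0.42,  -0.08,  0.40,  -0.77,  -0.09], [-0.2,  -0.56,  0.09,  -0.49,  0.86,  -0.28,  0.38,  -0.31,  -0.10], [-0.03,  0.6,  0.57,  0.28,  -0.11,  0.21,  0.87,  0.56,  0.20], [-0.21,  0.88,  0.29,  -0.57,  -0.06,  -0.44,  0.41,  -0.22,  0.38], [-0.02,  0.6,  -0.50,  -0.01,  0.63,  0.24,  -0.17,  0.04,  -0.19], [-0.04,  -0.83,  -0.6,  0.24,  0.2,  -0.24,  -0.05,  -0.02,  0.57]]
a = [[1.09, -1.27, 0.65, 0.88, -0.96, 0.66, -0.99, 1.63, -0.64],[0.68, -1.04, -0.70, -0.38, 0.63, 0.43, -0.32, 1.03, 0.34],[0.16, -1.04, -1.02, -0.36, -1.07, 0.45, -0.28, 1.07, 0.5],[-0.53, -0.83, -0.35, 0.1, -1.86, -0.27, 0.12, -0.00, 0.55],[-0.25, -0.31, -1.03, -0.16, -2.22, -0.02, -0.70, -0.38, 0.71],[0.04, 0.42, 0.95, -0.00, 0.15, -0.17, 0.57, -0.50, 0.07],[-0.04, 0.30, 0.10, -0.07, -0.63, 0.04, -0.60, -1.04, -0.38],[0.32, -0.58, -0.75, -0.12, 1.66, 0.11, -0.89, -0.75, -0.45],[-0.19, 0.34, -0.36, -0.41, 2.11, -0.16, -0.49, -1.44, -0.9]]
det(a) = 0.00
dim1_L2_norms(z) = [1.1, 1.44, 1.17, 1.56, 1.29, 1.39, 1.34, 1.06, 1.24]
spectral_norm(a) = 4.89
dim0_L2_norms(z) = [0.65, 1.97, 1.38, 1.06, 1.82, 0.67, 1.18, 1.36, 0.9]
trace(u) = -0.48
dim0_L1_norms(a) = [3.3, 6.13, 5.91, 2.48, 11.29, 2.31, 4.96, 7.84, 4.54]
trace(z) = 2.95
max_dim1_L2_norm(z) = 1.56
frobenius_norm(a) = 6.93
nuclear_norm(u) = 12.18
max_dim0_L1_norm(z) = 5.67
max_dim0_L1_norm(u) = 6.01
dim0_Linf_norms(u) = [1.32, 0.98, 0.94, 1.54, 1.21, 1.23, 0.98, 1.4, 0.56]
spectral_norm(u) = 3.45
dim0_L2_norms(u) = [1.83, 1.83, 1.27, 2.45, 1.77, 2.03, 1.2, 1.91, 0.97]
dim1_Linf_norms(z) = [0.61, 1.26, 0.73, 0.85, 0.86, 0.87, 0.88, 0.63, 0.83]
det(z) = 0.01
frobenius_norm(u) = 5.26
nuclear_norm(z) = 9.90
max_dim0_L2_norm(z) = 1.97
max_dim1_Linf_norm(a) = 2.22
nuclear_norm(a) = 14.98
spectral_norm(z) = 2.34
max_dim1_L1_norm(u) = 6.63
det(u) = -0.01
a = u @ z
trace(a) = -5.51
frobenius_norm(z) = 3.89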